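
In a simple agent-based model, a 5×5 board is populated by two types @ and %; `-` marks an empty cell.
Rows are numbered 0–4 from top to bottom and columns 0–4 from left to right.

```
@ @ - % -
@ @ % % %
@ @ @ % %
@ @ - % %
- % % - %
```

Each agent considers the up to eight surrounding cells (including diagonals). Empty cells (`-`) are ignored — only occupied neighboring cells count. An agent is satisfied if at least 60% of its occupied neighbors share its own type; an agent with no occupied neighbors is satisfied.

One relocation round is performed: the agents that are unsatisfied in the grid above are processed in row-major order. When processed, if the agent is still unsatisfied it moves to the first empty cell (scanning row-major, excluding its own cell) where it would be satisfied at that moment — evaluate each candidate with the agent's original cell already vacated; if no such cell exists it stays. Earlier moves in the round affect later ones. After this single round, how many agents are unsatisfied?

Initially unsatisfied (in order): (1,2), (2,2), (4,1).
  (1,2) → (0,4).
  (2,2) → (4,0).
  (4,1) → (3,2).
Resulting grid:
@ @ - % %
@ @ - % %
@ @ - % %
@ @ % % %
@ - % - %
All satisfied now.

0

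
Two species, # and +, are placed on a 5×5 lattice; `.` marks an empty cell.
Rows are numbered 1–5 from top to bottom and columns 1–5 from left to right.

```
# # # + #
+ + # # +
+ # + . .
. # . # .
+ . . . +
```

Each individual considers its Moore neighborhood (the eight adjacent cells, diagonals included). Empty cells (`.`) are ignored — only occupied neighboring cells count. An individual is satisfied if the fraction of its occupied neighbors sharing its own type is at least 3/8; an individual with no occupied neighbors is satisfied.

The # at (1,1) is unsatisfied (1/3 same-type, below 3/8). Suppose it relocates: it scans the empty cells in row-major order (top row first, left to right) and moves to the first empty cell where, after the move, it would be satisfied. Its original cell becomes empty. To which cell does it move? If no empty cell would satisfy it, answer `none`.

(3,4)

Vacating (1,1). Empty cells in order:
  (3,4): 3/5 same-type → satisfied — stop here.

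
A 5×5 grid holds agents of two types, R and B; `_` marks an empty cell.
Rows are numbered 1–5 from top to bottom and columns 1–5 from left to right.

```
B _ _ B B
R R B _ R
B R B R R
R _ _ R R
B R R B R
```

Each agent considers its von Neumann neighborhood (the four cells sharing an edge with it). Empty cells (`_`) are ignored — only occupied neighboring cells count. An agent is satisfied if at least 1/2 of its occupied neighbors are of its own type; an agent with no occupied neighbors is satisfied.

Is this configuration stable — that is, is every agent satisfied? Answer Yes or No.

(1,1)B 0/1 unhappy
(1,4)B 1/1 ok
(1,5)B 1/2 ok
(2,1)R 1/3 unhappy
(2,2)R 2/3 ok
(2,3)B 1/2 ok
(2,5)R 1/2 ok
(3,1)B 0/3 unhappy
(3,2)R 1/3 unhappy
(3,3)B 1/3 unhappy
(3,4)R 2/3 ok
(3,5)R 3/3 ok
(4,1)R 0/2 unhappy
(4,4)R 2/3 ok
(4,5)R 3/3 ok
(5,1)B 0/2 unhappy
(5,2)R 1/2 ok
(5,3)R 1/2 ok
(5,4)B 0/3 unhappy
(5,5)R 1/2 ok
For instance (1,1) has only 0/1 same-type neighbors, below 1/2.

No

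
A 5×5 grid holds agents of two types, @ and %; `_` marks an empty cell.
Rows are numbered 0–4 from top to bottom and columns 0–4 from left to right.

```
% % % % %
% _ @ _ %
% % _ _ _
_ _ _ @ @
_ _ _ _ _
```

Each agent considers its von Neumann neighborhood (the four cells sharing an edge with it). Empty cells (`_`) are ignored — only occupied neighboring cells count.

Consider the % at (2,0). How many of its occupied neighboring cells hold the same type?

2

Occupied neighbors of (2,0): (1,0)=%, (2,1)=%.
Same type (%): 2 of 2.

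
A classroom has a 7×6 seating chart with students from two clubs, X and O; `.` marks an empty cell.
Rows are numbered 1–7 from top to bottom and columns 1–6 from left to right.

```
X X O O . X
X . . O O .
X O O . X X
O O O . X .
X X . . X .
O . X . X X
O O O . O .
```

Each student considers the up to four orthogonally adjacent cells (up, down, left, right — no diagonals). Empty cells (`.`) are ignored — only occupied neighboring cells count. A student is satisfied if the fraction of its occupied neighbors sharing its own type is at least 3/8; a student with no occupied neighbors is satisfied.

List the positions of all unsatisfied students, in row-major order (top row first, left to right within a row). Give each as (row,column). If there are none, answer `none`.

(1,1)X 2/2 ✓
(1,2)X 1/2 ✓
(1,3)O 1/2 ✓
(1,4)O 2/2 ✓
(1,6)X 0/0 ✓
(2,1)X 2/2 ✓
(2,4)O 2/2 ✓
(2,5)O 1/2 ✓
(3,1)X 1/3 ✗
(3,2)O 2/3 ✓
(3,3)O 2/2 ✓
(3,5)X 2/3 ✓
(3,6)X 1/1 ✓
(4,1)O 1/3 ✗
(4,2)O 3/4 ✓
(4,3)O 2/2 ✓
(4,5)X 2/2 ✓
(5,1)X 1/3 ✗
(5,2)X 1/2 ✓
(5,5)X 2/2 ✓
(6,1)O 1/2 ✓
(6,3)X 0/1 ✗
(6,5)X 2/3 ✓
(6,6)X 1/1 ✓
(7,1)O 2/2 ✓
(7,2)O 2/2 ✓
(7,3)O 1/2 ✓
(7,5)O 0/1 ✗

(3,1), (4,1), (5,1), (6,3), (7,5)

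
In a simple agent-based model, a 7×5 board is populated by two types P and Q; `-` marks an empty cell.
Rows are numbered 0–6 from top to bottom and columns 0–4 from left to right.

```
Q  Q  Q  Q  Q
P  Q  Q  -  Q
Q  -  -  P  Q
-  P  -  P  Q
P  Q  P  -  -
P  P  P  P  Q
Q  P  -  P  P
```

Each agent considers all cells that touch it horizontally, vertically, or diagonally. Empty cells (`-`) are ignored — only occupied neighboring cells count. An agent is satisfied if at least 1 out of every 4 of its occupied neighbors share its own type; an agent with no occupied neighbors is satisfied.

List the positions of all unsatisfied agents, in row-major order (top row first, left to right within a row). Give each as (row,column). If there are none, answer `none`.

(1,0), (2,3), (4,1), (5,4), (6,0)

(0,0)Q 2/3 ✓
(0,1)Q 4/5 ✓
(0,2)Q 4/4 ✓
(0,3)Q 4/4 ✓
(0,4)Q 2/2 ✓
(1,0)P 0/4 ✗
(1,1)Q 5/6 ✓
(1,2)Q 4/5 ✓
(1,4)Q 3/4 ✓
(2,0)Q 1/3 ✓
(2,3)P 1/5 ✗
(2,4)Q 2/4 ✓
(3,1)P 2/4 ✓
(3,3)P 2/4 ✓
(3,4)Q 1/3 ✓
(4,0)P 3/4 ✓
(4,1)Q 0/6 ✗
(4,2)P 5/6 ✓
(5,0)P 3/5 ✓
(5,1)P 5/7 ✓
(5,2)P 5/6 ✓
(5,3)P 4/5 ✓
(5,4)Q 0/3 ✗
(6,0)Q 0/3 ✗
(6,1)P 3/4 ✓
(6,3)P 3/4 ✓
(6,4)P 2/3 ✓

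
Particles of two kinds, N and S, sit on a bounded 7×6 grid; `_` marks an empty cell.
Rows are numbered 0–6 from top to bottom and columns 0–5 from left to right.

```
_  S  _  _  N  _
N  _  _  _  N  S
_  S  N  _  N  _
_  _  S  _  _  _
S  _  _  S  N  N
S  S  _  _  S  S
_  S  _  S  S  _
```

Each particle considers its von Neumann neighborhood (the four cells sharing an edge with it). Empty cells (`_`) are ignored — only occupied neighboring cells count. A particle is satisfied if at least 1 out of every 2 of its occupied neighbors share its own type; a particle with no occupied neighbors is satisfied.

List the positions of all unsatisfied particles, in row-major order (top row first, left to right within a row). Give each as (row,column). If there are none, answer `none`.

(0,1)S 0/0 ✓
(0,4)N 1/1 ✓
(1,0)N 0/0 ✓
(1,4)N 2/3 ✓
(1,5)S 0/1 ✗
(2,1)S 0/1 ✗
(2,2)N 0/2 ✗
(2,4)N 1/1 ✓
(3,2)S 0/1 ✗
(4,0)S 1/1 ✓
(4,3)S 0/1 ✗
(4,4)N 1/3 ✗
(4,5)N 1/2 ✓
(5,0)S 2/2 ✓
(5,1)S 2/2 ✓
(5,4)S 2/3 ✓
(5,5)S 1/2 ✓
(6,1)S 1/1 ✓
(6,3)S 1/1 ✓
(6,4)S 2/2 ✓

(1,5), (2,1), (2,2), (3,2), (4,3), (4,4)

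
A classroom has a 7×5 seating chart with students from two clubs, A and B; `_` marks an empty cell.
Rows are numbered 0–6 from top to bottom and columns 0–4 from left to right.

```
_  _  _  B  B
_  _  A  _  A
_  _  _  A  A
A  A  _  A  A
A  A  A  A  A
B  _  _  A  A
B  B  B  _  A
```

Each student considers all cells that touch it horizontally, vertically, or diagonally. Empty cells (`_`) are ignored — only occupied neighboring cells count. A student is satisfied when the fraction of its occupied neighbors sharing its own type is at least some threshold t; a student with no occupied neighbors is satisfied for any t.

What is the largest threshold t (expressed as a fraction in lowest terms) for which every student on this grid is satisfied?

(0,3)B 1/3
(0,4)B 1/2
(1,2)A 1/2
(1,4)A 2/4
(2,3)A 5/5
(2,4)A 4/4
(3,0)A 3/3
(3,1)A 4/4
(3,3)A 6/6
(3,4)A 5/5
(4,0)A 3/4
(4,1)A 4/5
(4,2)A 5/5
(4,3)A 6/6
(4,4)A 5/5
(5,0)B 2/4
(5,3)A 5/6
(5,4)A 4/4
(6,0)B 2/2
(6,1)B 3/3
(6,2)B 1/2
(6,4)A 2/2
The smallest same-type fraction is 1/3 at (0,3), which reduces to 1/3. Any threshold above that leaves this student unsatisfied.

1/3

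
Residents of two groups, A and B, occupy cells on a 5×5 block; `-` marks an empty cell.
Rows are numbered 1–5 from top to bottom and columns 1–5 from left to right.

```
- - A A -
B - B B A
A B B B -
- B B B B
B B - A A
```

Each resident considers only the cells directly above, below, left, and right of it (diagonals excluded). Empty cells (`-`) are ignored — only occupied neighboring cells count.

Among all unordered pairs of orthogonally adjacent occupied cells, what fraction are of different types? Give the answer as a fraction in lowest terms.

7/22

Scan each occupied cell's neighbors to the right and below so each pair is counted once.
Row 1: A(1,3)–A(1,4)= A(1,3)–B(2,3)≠ A(1,4)–B(2,4)≠  → 2/3 unlike.
Row 2: B(2,1)–A(3,1)≠ B(2,3)–B(2,4)= B(2,3)–B(3,3)= B(2,4)–A(2,5)≠ B(2,4)–B(3,4)=  → 2/5 unlike.
Row 3: A(3,1)–B(3,2)≠ B(3,2)–B(3,3)= B(3,2)–B(4,2)= B(3,3)–B(3,4)= B(3,3)–B(4,3)= B(3,4)–B(4,4)=  → 1/6 unlike.
Row 4: B(4,2)–B(4,3)= B(4,2)–B(5,2)= B(4,3)–B(4,4)= B(4,4)–B(4,5)= B(4,4)–A(5,4)≠ B(4,5)–A(5,5)≠  → 2/6 unlike.
Row 5: B(5,1)–B(5,2)= A(5,4)–A(5,5)=  → 0/2 unlike.
Total adjacent occupied pairs: 22; unlike-type pairs: 7.
7/22 is already in lowest terms.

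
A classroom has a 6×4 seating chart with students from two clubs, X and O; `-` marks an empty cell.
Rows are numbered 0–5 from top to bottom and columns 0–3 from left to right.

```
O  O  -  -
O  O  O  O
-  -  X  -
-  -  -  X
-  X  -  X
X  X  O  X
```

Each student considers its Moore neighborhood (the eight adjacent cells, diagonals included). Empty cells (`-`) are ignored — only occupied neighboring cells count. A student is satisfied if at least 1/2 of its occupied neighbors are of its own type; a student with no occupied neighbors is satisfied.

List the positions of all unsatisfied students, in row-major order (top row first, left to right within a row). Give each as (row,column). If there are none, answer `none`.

(2,2), (5,2)

(0,0)O 3/3 ✓
(0,1)O 4/4 ✓
(1,0)O 3/3 ✓
(1,1)O 4/5 ✓
(1,2)O 3/4 ✓
(1,3)O 1/2 ✓
(2,2)X 1/4 ✗
(3,3)X 2/2 ✓
(4,1)X 2/3 ✓
(4,3)X 2/3 ✓
(5,0)X 2/2 ✓
(5,1)X 2/3 ✓
(5,2)O 0/4 ✗
(5,3)X 1/2 ✓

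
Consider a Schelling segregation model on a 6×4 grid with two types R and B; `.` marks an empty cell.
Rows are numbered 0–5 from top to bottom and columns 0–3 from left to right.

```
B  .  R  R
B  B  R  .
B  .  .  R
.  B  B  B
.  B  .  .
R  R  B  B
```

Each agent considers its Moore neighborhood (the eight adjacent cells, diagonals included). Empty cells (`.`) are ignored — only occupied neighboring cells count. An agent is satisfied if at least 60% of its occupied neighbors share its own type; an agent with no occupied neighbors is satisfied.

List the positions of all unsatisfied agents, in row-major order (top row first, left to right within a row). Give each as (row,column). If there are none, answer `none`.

(2,3), (3,3), (5,0), (5,1)

(0,0)B 2/2 satisfied
(0,2)R 2/3 satisfied
(0,3)R 2/2 satisfied
(1,0)B 3/3 satisfied
(1,1)B 3/5 satisfied
(1,2)R 3/4 satisfied
(2,0)B 3/3 satisfied
(2,3)R 1/3 not
(3,1)B 3/3 satisfied
(3,2)B 3/4 satisfied
(3,3)B 1/2 not
(4,1)B 3/5 satisfied
(5,0)R 1/2 not
(5,1)R 1/3 not
(5,2)B 2/3 satisfied
(5,3)B 1/1 satisfied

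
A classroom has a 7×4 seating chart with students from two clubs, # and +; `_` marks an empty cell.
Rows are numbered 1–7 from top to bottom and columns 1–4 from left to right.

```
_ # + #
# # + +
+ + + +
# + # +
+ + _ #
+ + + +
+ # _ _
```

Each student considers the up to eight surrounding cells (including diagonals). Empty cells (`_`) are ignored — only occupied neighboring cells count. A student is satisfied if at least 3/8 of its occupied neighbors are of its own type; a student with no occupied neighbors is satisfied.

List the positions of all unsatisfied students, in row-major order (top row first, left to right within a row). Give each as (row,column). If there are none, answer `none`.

(1,4), (2,2), (4,1), (4,3), (5,4), (7,2)

Row 1: (1,2)# 2/4 satisfied · (1,3)+ 2/5 satisfied · (1,4)# 0/3 not
Row 2: (2,1)# 2/4 satisfied · (2,2)# 2/7 not · (2,3)+ 5/8 satisfied · (2,4)+ 4/5 satisfied
Row 3: (3,1)+ 2/5 satisfied · (3,2)+ 4/8 satisfied · (3,3)+ 6/8 satisfied · (3,4)+ 4/5 satisfied
Row 4: (4,1)# 0/5 not · (4,2)+ 5/7 satisfied · (4,3)# 1/7 not · (4,4)+ 2/4 satisfied
Row 5: (5,1)+ 4/5 satisfied · (5,2)+ 5/7 satisfied · (5,4)# 1/4 not
Row 6: (6,1)+ 4/5 satisfied · (6,2)+ 5/6 satisfied · (6,3)+ 3/5 satisfied · (6,4)+ 1/2 satisfied
Row 7: (7,1)+ 2/3 satisfied · (7,2)# 0/4 not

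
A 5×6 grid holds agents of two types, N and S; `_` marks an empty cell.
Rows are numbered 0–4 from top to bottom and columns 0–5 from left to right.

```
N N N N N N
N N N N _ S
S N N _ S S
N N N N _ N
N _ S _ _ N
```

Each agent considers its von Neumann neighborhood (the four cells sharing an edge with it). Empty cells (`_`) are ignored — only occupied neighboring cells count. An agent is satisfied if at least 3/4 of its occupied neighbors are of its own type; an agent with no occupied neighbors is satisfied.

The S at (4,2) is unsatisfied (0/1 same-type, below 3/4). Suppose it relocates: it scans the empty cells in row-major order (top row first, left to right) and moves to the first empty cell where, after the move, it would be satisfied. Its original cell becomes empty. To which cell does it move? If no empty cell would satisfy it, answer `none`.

Vacating (4,2). Empty cells in order:
  (1,4): 2/4 same-type → still unsatisfied.
  (2,3): 1/4 same-type → still unsatisfied.
  (3,4): 1/3 same-type → still unsatisfied.
  (4,1): 0/2 same-type → still unsatisfied.
  (4,3): 0/1 same-type → still unsatisfied.
  (4,4): 0/1 same-type → still unsatisfied.

none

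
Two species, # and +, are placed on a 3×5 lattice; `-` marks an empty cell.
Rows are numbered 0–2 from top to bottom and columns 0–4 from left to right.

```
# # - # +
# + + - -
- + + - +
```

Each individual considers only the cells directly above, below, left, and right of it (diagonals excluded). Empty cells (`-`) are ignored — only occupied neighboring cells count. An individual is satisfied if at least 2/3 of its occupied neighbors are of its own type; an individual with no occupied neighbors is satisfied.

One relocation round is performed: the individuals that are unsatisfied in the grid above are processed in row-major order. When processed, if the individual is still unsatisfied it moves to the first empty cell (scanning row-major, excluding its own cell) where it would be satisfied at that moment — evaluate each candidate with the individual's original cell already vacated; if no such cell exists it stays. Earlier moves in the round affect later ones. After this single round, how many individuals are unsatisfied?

0

Initially unsatisfied (in order): (0,1), (0,3), (0,4), (1,0), (1,1).
  (0,1): no empty cell satisfies it; stays.
  (0,3): no empty cell satisfies it; stays.
  (0,4) → (1,4).
  (1,0) → (0,2).
  (1,1): now satisfied by earlier moves; stays.
Resulting grid:
# # # # -
- + + - +
- + + - +
All satisfied now.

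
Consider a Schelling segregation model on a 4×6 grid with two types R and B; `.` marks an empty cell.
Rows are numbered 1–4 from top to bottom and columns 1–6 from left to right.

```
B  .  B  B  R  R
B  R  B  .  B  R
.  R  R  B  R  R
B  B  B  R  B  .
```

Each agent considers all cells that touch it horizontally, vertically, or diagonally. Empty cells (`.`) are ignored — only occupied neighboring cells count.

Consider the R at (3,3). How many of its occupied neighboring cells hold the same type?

3

Occupied neighbors of (3,3): (2,2)=R, (2,3)=B, (3,2)=R, (3,4)=B, (4,2)=B, (4,3)=B, (4,4)=R.
Same type (R): 3 of 7.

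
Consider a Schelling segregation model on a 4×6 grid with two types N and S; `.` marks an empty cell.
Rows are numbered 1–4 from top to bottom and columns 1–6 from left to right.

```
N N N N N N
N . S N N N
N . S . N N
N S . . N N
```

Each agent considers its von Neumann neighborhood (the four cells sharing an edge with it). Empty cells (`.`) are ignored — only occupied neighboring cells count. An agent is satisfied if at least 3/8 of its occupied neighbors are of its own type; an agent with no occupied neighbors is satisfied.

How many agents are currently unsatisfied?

2

Row 1: (1,1)N 2/2 ok · (1,2)N 2/2 ok · (1,3)N 2/3 ok · (1,4)N 3/3 ok · (1,5)N 3/3 ok · (1,6)N 2/2 ok
Row 2: (2,1)N 2/2 ok · (2,3)S 1/3 unhappy · (2,4)N 2/3 ok · (2,5)N 4/4 ok · (2,6)N 3/3 ok
Row 3: (3,1)N 2/2 ok · (3,3)S 1/1 ok · (3,5)N 3/3 ok · (3,6)N 3/3 ok
Row 4: (4,1)N 1/2 ok · (4,2)S 0/1 unhappy · (4,5)N 2/2 ok · (4,6)N 2/2 ok
Unsatisfied: (2,3), (4,2) — 2 in total.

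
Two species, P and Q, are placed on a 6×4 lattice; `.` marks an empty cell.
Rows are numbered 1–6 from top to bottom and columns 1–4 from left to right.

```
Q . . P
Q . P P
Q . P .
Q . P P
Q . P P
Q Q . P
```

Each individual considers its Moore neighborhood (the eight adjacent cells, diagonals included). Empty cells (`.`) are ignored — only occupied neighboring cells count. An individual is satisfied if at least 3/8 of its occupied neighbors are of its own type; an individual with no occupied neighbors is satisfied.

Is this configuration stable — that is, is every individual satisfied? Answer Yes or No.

Row 1: (1,1)Q 1/1 satisfied · (1,4)P 2/2 satisfied
Row 2: (2,1)Q 2/2 satisfied · (2,3)P 3/3 satisfied · (2,4)P 3/3 satisfied
Row 3: (3,1)Q 2/2 satisfied · (3,3)P 4/4 satisfied
Row 4: (4,1)Q 2/2 satisfied · (4,3)P 4/4 satisfied · (4,4)P 4/4 satisfied
Row 5: (5,1)Q 3/3 satisfied · (5,3)P 4/5 satisfied · (5,4)P 4/4 satisfied
Row 6: (6,1)Q 2/2 satisfied · (6,2)Q 2/3 satisfied · (6,4)P 2/2 satisfied
All meet the threshold, so the configuration is stable.

Yes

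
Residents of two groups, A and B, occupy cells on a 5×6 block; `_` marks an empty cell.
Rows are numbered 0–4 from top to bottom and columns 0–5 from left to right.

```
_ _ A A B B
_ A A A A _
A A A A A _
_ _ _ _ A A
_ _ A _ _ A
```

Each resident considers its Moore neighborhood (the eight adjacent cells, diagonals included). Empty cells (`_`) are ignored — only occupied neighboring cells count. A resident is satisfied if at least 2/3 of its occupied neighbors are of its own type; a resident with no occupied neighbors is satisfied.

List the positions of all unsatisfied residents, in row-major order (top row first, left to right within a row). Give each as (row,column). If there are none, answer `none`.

(0,4), (0,5)

(0,2)A 4/4 satisfied
(0,3)A 4/5 satisfied
(0,4)B 1/4 not
(0,5)B 1/2 not
(1,1)A 5/5 satisfied
(1,2)A 7/7 satisfied
(1,3)A 7/8 satisfied
(1,4)A 4/6 satisfied
(2,0)A 2/2 satisfied
(2,1)A 4/4 satisfied
(2,2)A 5/5 satisfied
(2,3)A 6/6 satisfied
(2,4)A 5/5 satisfied
(3,4)A 4/4 satisfied
(3,5)A 3/3 satisfied
(4,2)A 0/0 satisfied
(4,5)A 2/2 satisfied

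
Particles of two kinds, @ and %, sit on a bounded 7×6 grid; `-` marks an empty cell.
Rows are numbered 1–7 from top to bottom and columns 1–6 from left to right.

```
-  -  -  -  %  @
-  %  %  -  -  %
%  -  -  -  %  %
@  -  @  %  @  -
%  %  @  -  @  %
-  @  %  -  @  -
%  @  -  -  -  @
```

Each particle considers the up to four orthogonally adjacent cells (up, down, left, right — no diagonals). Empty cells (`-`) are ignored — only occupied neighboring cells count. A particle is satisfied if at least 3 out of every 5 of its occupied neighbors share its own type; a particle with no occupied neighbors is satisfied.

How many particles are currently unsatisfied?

Row 1: (1,5)% 0/1 not · (1,6)@ 0/2 not
Row 2: (2,2)% 1/1 satisfied · (2,3)% 1/1 satisfied · (2,6)% 1/2 not
Row 3: (3,1)% 0/1 not · (3,5)% 1/2 not · (3,6)% 2/2 satisfied
Row 4: (4,1)@ 0/2 not · (4,3)@ 1/2 not · (4,4)% 0/2 not · (4,5)@ 1/3 not
Row 5: (5,1)% 1/2 not · (5,2)% 1/3 not · (5,3)@ 1/3 not · (5,5)@ 2/3 satisfied · (5,6)% 0/1 not
Row 6: (6,2)@ 1/3 not · (6,3)% 0/2 not · (6,5)@ 1/1 satisfied
Row 7: (7,1)% 0/1 not · (7,2)@ 1/2 not · (7,6)@ 0/0 satisfied
Unsatisfied: (1,5), (1,6), (2,6), (3,1), (3,5), (4,1), (4,3), (4,4), (4,5), (5,1), (5,2), (5,3), (5,6), (6,2), (6,3), (7,1), (7,2) — 17 in total.

17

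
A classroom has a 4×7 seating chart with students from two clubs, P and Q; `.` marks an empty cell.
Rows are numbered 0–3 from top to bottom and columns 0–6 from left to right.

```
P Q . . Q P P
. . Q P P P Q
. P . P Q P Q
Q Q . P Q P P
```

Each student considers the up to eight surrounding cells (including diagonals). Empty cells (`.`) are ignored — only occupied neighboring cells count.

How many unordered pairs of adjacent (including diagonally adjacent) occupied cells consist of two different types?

29

Scan each occupied cell's neighbors to the right and below (and the two forward diagonals) so each pair is counted once.
From row 0: 7 unlike of 12 pairs (running 7/12).
From row 1: 9 unlike of 16 pairs (running 16/28).
From row 2: 11 unlike of 15 pairs (running 27/43).
From row 3: 2 unlike of 4 pairs (running 29/47).
Total adjacent occupied pairs: 47; unlike-type pairs: 29.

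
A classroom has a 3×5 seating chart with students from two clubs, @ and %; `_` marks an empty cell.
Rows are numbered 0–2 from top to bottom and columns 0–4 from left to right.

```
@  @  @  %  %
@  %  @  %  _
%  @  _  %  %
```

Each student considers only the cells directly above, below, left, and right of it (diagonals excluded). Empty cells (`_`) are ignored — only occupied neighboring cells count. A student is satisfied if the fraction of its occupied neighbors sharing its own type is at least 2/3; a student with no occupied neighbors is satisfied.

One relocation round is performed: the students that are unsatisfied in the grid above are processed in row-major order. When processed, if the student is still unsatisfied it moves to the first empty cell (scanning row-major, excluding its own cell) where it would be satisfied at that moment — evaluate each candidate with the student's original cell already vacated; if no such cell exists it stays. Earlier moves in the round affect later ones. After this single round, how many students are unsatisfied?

1

Initially unsatisfied (in order): (1,0), (1,1), (1,2), (2,0), (2,1).
  (1,0) → (2,2).
  (1,1) → (1,4).
  (1,2): now satisfied by earlier moves; stays.
  (2,0): no empty cell satisfies it; stays.
  (2,1) → (1,1).
Resulting grid:
@ @ @ % %
_ @ @ % %
% _ @ % %
Unsatisfied now: (2,2).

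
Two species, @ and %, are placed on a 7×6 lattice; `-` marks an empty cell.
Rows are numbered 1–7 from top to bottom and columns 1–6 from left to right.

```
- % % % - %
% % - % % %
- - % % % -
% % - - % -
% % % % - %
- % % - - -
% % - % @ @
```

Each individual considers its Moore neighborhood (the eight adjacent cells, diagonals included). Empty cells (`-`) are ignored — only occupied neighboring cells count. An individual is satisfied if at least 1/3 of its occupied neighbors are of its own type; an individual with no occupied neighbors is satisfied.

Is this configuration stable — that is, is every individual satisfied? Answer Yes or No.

Row 1: (1,2)% 3/3 satisfied · (1,3)% 4/4 satisfied · (1,4)% 3/3 satisfied · (1,6)% 2/2 satisfied
Row 2: (2,1)% 2/2 satisfied · (2,2)% 4/4 satisfied · (2,4)% 6/6 satisfied · (2,5)% 6/6 satisfied · (2,6)% 3/3 satisfied
Row 3: (3,3)% 4/4 satisfied · (3,4)% 5/5 satisfied · (3,5)% 5/5 satisfied
Row 4: (4,1)% 3/3 satisfied · (4,2)% 5/5 satisfied · (4,5)% 4/4 satisfied
Row 5: (5,1)% 4/4 satisfied · (5,2)% 6/6 satisfied · (5,3)% 5/5 satisfied · (5,4)% 3/3 satisfied · (5,6)% 1/1 satisfied
Row 6: (6,2)% 6/6 satisfied · (6,3)% 6/6 satisfied
Row 7: (7,1)% 2/2 satisfied · (7,2)% 3/3 satisfied · (7,4)% 1/2 satisfied · (7,5)@ 1/2 satisfied · (7,6)@ 1/1 satisfied
All meet the threshold, so the configuration is stable.

Yes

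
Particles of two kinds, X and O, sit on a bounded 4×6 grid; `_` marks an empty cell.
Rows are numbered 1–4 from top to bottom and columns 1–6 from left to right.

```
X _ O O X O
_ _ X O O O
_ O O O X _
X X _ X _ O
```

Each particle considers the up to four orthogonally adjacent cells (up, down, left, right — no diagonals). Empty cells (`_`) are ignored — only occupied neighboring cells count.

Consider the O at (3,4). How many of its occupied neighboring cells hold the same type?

2

Occupied neighbors of (3,4): (2,4)=O, (4,4)=X, (3,3)=O, (3,5)=X.
Same type (O): 2 of 4.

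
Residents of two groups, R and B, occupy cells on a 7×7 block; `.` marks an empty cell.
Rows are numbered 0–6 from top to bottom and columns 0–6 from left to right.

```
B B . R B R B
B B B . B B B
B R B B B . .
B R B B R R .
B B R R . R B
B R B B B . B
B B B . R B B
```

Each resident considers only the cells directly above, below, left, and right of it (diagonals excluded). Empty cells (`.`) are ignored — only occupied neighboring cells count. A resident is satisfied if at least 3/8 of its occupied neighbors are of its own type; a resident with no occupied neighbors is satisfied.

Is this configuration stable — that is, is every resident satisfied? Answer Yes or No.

No

Row 0: (0,0)B 2/2 satisfied · (0,1)B 2/2 satisfied · (0,3)R 0/1 not · (0,4)B 1/3 not · (0,5)R 0/3 not · (0,6)B 1/2 satisfied
Row 1: (1,0)B 3/3 satisfied · (1,1)B 3/4 satisfied · (1,2)B 2/2 satisfied · (1,4)B 3/3 satisfied · (1,5)B 2/3 satisfied · (1,6)B 2/2 satisfied
Row 2: (2,0)B 2/3 satisfied · (2,1)R 1/4 not · (2,2)B 3/4 satisfied · (2,3)B 3/3 satisfied · (2,4)B 2/3 satisfied
Row 3: (3,0)B 2/3 satisfied · (3,1)R 1/4 not · (3,2)B 2/4 satisfied · (3,3)B 2/4 satisfied · (3,4)R 1/3 not · (3,5)R 2/2 satisfied
Row 4: (4,0)B 3/3 satisfied · (4,1)B 1/4 not · (4,2)R 1/4 not · (4,3)R 1/3 not · (4,5)R 1/2 satisfied · (4,6)B 1/2 satisfied
Row 5: (5,0)B 2/3 satisfied · (5,1)R 0/4 not · (5,2)B 2/4 satisfied · (5,3)B 2/3 satisfied · (5,4)B 1/2 satisfied · (5,6)B 2/2 satisfied
Row 6: (6,0)B 2/2 satisfied · (6,1)B 2/3 satisfied · (6,2)B 2/2 satisfied · (6,4)R 0/2 not · (6,5)B 1/2 satisfied · (6,6)B 2/2 satisfied
For instance (0,3) has only 0/1 same-type neighbors, below 3/8.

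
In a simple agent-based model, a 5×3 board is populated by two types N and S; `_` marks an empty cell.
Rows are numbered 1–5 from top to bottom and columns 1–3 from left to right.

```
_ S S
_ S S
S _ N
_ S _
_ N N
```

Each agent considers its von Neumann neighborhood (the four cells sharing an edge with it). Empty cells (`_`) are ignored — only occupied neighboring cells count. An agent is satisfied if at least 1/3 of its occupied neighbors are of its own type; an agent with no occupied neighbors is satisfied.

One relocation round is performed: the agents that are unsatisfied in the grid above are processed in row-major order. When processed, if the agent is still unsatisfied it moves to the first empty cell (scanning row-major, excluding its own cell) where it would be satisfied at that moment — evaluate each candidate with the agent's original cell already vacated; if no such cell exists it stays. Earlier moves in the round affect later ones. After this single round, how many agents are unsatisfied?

0

Initially unsatisfied (in order): (3,3), (4,2).
  (3,3) → (4,3).
  (4,2) → (1,1).
Resulting grid:
S S S
_ S S
S _ _
_ _ N
_ N N
All satisfied now.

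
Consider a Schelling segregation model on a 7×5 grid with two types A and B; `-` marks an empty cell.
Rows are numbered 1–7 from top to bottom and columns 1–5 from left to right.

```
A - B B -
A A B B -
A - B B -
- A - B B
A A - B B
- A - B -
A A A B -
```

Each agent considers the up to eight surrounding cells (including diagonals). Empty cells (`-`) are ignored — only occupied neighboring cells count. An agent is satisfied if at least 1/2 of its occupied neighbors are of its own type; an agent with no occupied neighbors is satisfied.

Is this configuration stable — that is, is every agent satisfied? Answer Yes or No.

(1,1)A 2/2 satisfied
(1,3)B 3/4 satisfied
(1,4)B 3/3 satisfied
(2,1)A 3/3 satisfied
(2,2)A 3/6 satisfied
(2,3)B 5/6 satisfied
(2,4)B 5/5 satisfied
(3,1)A 3/3 satisfied
(3,3)B 4/6 satisfied
(3,4)B 5/5 satisfied
(4,2)A 3/4 satisfied
(4,4)B 5/5 satisfied
(4,5)B 4/4 satisfied
(5,1)A 3/3 satisfied
(5,2)A 3/3 satisfied
(5,4)B 4/4 satisfied
(5,5)B 4/4 satisfied
(6,2)A 5/5 satisfied
(6,4)B 3/4 satisfied
(7,1)A 2/2 satisfied
(7,2)A 3/3 satisfied
(7,3)A 2/4 satisfied
(7,4)B 1/2 satisfied
All meet the threshold, so the configuration is stable.

Yes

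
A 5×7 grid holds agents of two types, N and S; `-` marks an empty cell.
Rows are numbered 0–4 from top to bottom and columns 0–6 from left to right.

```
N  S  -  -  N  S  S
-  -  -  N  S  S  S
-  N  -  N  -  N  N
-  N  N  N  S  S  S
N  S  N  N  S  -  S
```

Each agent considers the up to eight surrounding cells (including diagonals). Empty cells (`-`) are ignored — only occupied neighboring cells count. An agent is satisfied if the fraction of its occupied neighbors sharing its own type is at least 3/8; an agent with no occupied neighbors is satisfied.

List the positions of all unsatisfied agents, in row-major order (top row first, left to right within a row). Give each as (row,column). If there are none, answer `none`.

(0,0), (0,1), (0,4), (1,4), (2,5), (2,6), (3,4), (4,1)

(0,0)N 0/1 ✗
(0,1)S 0/1 ✗
(0,4)N 1/4 ✗
(0,5)S 4/5 ✓
(0,6)S 3/3 ✓
(1,3)N 2/3 ✓
(1,4)S 2/6 ✗
(1,5)S 4/7 ✓
(1,6)S 3/5 ✓
(2,1)N 2/2 ✓
(2,3)N 3/5 ✓
(2,5)N 1/7 ✗
(2,6)N 1/5 ✗
(3,1)N 4/5 ✓
(3,2)N 6/7 ✓
(3,3)N 4/6 ✓
(3,4)S 2/6 ✗
(3,5)S 4/6 ✓
(3,6)S 2/4 ✓
(4,0)N 1/2 ✓
(4,1)S 0/4 ✗
(4,2)N 4/5 ✓
(4,3)N 3/5 ✓
(4,4)S 2/4 ✓
(4,6)S 2/2 ✓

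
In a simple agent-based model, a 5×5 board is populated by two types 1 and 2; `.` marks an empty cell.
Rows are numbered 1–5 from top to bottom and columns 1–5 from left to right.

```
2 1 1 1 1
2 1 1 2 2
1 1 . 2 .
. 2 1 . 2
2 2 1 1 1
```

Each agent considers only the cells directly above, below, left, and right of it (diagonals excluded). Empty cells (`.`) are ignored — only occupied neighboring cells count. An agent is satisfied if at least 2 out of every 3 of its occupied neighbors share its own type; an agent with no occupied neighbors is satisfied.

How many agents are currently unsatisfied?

10

(1,1)2 1/2 unhappy
(1,2)1 2/3 ok
(1,3)1 3/3 ok
(1,4)1 2/3 ok
(1,5)1 1/2 unhappy
(2,1)2 1/3 unhappy
(2,2)1 3/4 ok
(2,3)1 2/3 ok
(2,4)2 2/4 unhappy
(2,5)2 1/2 unhappy
(3,1)1 1/2 unhappy
(3,2)1 2/3 ok
(3,4)2 1/1 ok
(4,2)2 1/3 unhappy
(4,3)1 1/2 unhappy
(4,5)2 0/1 unhappy
(5,1)2 1/1 ok
(5,2)2 2/3 ok
(5,3)1 2/3 ok
(5,4)1 2/2 ok
(5,5)1 1/2 unhappy
Unsatisfied: (1,1), (1,5), (2,1), (2,4), (2,5), (3,1), (4,2), (4,3), (4,5), (5,5) — 10 in total.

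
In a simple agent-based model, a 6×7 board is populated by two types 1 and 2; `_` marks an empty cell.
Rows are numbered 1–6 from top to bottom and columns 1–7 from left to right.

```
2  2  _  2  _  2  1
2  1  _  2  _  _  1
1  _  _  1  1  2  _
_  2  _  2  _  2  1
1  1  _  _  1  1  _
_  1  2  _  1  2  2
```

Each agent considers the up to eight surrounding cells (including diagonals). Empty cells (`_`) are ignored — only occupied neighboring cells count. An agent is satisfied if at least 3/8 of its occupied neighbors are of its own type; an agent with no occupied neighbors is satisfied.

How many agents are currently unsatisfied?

Row 1: (1,1)2 2/3 ok · (1,2)2 2/3 ok · (1,4)2 1/1 ok · (1,6)2 0/2 unhappy · (1,7)1 1/2 ok
Row 2: (2,1)2 2/4 ok · (2,2)1 1/4 unhappy · (2,4)2 1/3 unhappy · (2,7)1 1/3 unhappy
Row 3: (3,1)1 1/3 unhappy · (3,4)1 1/3 unhappy · (3,5)1 1/5 unhappy · (3,6)2 1/4 unhappy
Row 4: (4,2)2 0/3 unhappy · (4,4)2 0/3 unhappy · (4,6)2 1/5 unhappy · (4,7)1 1/3 unhappy
Row 5: (5,1)1 2/3 ok · (5,2)1 2/4 ok · (5,5)1 2/5 ok · (5,6)1 3/6 ok
Row 6: (6,2)1 2/3 ok · (6,3)2 0/2 unhappy · (6,5)1 2/3 ok · (6,6)2 1/4 unhappy · (6,7)2 1/2 ok
Unsatisfied: (1,6), (2,2), (2,4), (2,7), (3,1), (3,4), (3,5), (3,6), (4,2), (4,4), (4,6), (4,7), (6,3), (6,6) — 14 in total.

14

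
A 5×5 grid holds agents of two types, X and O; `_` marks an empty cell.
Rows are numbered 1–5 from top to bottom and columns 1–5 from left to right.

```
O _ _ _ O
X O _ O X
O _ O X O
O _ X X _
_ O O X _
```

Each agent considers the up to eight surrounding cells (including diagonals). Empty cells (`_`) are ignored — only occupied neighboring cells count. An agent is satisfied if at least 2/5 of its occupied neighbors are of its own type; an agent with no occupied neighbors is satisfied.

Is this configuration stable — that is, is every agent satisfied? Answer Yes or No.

(1,1)O 1/2 ok
(1,5)O 1/2 ok
(2,1)X 0/3 unhappy
(2,2)O 3/4 ok
(2,4)O 3/5 ok
(2,5)X 1/4 unhappy
(3,1)O 2/3 ok
(3,3)O 2/5 ok
(3,4)X 3/6 ok
(3,5)O 1/4 unhappy
(4,1)O 2/2 ok
(4,3)X 3/6 ok
(4,4)X 3/6 ok
(5,2)O 2/3 ok
(5,3)O 1/4 unhappy
(5,4)X 2/3 ok
For instance (2,1) has only 0/3 same-type neighbors, below 2/5.

No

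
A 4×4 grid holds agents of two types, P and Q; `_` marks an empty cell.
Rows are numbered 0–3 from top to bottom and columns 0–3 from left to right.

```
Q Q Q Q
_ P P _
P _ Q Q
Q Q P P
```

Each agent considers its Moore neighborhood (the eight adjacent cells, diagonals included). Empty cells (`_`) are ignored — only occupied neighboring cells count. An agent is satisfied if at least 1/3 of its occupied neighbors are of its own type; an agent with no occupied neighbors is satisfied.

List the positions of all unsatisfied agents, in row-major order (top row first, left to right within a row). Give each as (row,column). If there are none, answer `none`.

(0,0)Q 1/2 ok
(0,1)Q 2/4 ok
(0,2)Q 2/4 ok
(0,3)Q 1/2 ok
(1,1)P 2/6 ok
(1,2)P 1/6 unhappy
(2,0)P 1/3 ok
(2,2)Q 2/6 ok
(2,3)Q 1/4 unhappy
(3,0)Q 1/2 ok
(3,1)Q 2/4 ok
(3,2)P 1/4 unhappy
(3,3)P 1/3 ok

(1,2), (2,3), (3,2)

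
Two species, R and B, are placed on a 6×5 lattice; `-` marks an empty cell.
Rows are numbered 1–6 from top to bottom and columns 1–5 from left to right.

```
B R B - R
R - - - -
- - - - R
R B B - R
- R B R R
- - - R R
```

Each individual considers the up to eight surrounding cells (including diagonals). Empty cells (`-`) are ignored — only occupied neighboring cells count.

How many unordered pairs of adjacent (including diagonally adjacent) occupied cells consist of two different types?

Scan each occupied cell's neighbors to the right and below (and the two forward diagonals) so each pair is counted once.
Row 1: B(1,1)–R(1,2)≠ B(1,1)–R(2,1)≠ R(1,2)–B(1,3)≠ R(1,2)–R(2,1)=  → 3/4 unlike.
Row 3: R(3,5)–R(4,5)=  → 0/1 unlike.
Row 4: R(4,1)–B(4,2)≠ R(4,1)–R(5,2)= B(4,2)–B(4,3)= B(4,2)–R(5,2)≠ B(4,2)–B(5,3)= B(4,3)–B(5,3)= B(4,3)–R(5,4)≠ B(4,3)–R(5,2)≠ R(4,5)–R(5,5)= R(4,5)–R(5,4)=  → 4/10 unlike.
Row 5: R(5,2)–B(5,3)≠ B(5,3)–R(5,4)≠ B(5,3)–R(6,4)≠ R(5,4)–R(5,5)= R(5,4)–R(6,4)= R(5,4)–R(6,5)= R(5,5)–R(6,5)= R(5,5)–R(6,4)=  → 3/8 unlike.
Row 6: R(6,4)–R(6,5)=  → 0/1 unlike.
Total adjacent occupied pairs: 24; unlike-type pairs: 10.

10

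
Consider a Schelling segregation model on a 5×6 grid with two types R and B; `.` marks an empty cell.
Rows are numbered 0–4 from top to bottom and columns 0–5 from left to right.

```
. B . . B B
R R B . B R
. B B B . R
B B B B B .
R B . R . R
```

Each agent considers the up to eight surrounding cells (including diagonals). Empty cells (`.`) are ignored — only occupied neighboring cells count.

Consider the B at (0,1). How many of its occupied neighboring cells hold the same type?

1

Occupied neighbors of (0,1): (1,0)=R, (1,1)=R, (1,2)=B.
Same type (B): 1 of 3.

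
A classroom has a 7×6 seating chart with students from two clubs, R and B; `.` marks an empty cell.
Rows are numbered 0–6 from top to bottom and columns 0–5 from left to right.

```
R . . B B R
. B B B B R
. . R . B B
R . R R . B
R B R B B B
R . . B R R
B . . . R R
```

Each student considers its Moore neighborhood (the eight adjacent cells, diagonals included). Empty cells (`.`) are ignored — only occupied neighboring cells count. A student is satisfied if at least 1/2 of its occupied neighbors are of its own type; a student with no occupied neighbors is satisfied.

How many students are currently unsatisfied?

Row 0: (0,0)R 0/1 not · (0,3)B 4/4 satisfied · (0,4)B 3/5 satisfied · (0,5)R 1/3 not
Row 1: (1,1)B 1/3 not · (1,2)B 3/4 satisfied · (1,3)B 5/6 satisfied · (1,4)B 5/7 satisfied · (1,5)R 1/5 not
Row 2: (2,2)R 2/5 not · (2,4)B 4/6 satisfied · (2,5)B 3/4 satisfied
Row 3: (3,0)R 1/2 satisfied · (3,2)R 3/5 satisfied · (3,3)R 3/6 satisfied · (3,5)B 4/4 satisfied
Row 4: (4,0)R 2/3 satisfied · (4,1)B 0/5 not · (4,2)R 2/5 not · (4,3)B 2/6 not · (4,4)B 4/7 satisfied · (4,5)B 2/4 satisfied
Row 5: (5,0)R 1/3 not · (5,3)B 2/5 not · (5,4)R 3/7 not · (5,5)R 3/5 satisfied
Row 6: (6,0)B 0/1 not · (6,4)R 3/4 satisfied · (6,5)R 3/3 satisfied
Unsatisfied: (0,0), (0,5), (1,1), (1,5), (2,2), (4,1), (4,2), (4,3), (5,0), (5,3), (5,4), (6,0) — 12 in total.

12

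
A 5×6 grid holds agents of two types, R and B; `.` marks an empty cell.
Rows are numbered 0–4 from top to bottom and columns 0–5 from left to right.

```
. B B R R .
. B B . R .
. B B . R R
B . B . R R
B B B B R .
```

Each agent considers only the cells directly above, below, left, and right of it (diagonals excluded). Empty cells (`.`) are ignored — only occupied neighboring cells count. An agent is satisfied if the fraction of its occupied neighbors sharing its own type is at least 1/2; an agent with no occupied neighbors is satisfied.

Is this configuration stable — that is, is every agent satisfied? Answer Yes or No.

Yes

Row 0: (0,1)B 2/2 ✓ · (0,2)B 2/3 ✓ · (0,3)R 1/2 ✓ · (0,4)R 2/2 ✓
Row 1: (1,1)B 3/3 ✓ · (1,2)B 3/3 ✓ · (1,4)R 2/2 ✓
Row 2: (2,1)B 2/2 ✓ · (2,2)B 3/3 ✓ · (2,4)R 3/3 ✓ · (2,5)R 2/2 ✓
Row 3: (3,0)B 1/1 ✓ · (3,2)B 2/2 ✓ · (3,4)R 3/3 ✓ · (3,5)R 2/2 ✓
Row 4: (4,0)B 2/2 ✓ · (4,1)B 2/2 ✓ · (4,2)B 3/3 ✓ · (4,3)B 1/2 ✓ · (4,4)R 1/2 ✓
All meet the threshold, so the configuration is stable.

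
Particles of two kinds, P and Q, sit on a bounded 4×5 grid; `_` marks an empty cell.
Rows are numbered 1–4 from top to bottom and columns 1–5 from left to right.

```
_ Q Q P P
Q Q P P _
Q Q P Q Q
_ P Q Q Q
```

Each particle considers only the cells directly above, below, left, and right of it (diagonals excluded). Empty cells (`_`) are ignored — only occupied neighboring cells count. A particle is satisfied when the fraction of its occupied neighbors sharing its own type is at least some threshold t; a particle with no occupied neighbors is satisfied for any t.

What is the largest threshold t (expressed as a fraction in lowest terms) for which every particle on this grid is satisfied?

Row 1: (1,2)Q 2/2 · (1,3)Q 1/3 · (1,4)P 2/3 · (1,5)P 1/1
Row 2: (2,1)Q 2/2 · (2,2)Q 3/4 · (2,3)P 2/4 · (2,4)P 2/3
Row 3: (3,1)Q 2/2 · (3,2)Q 2/4 · (3,3)P 1/4 · (3,4)Q 2/4 · (3,5)Q 2/2
Row 4: (4,2)P 0/2 · (4,3)Q 1/3 · (4,4)Q 3/3 · (4,5)Q 2/2
The smallest same-type fraction is 0/2 at (4,2), which reduces to 0/1. Any threshold above that leaves this particle unsatisfied.

0/1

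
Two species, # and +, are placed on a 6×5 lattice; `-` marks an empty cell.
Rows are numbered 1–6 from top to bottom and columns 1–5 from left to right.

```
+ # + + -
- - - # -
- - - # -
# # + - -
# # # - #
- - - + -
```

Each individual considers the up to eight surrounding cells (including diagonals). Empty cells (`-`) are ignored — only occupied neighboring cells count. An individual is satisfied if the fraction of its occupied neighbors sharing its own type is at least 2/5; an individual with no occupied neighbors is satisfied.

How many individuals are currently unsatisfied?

7

Row 1: (1,1)+ 0/1 not · (1,2)# 0/2 not · (1,3)+ 1/3 not · (1,4)+ 1/2 satisfied
Row 2: (2,4)# 1/3 not
Row 3: (3,4)# 1/2 satisfied
Row 4: (4,1)# 3/3 satisfied · (4,2)# 4/5 satisfied · (4,3)+ 0/4 not
Row 5: (5,1)# 3/3 satisfied · (5,2)# 4/5 satisfied · (5,3)# 2/4 satisfied · (5,5)# 0/1 not
Row 6: (6,4)+ 0/2 not
Unsatisfied: (1,1), (1,2), (1,3), (2,4), (4,3), (5,5), (6,4) — 7 in total.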